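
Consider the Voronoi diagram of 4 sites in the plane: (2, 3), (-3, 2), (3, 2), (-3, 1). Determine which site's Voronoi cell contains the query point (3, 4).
Nearest site = (2, 3)

The Voronoi cell of site s contains exactly those query points closer to s than to any other site. Compute squared distances from q = (3, 4) to each site:
  (2 − 3)² + (3 − 4)² = 2
  (3 − 3)² + (2 − 4)² = 4
  (-3 − 3)² + (2 − 4)² = 40
  (-3 − 3)² + (1 − 4)² = 45
Minimum is attained by (2, 3), so q lies in its Voronoi cell.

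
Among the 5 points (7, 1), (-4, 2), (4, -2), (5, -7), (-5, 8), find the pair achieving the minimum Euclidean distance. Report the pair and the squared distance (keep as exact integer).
Pair = ((7, 1), (4, -2)); squared distance = 18

Compute all C(5, 2) = 10 pairwise squared distances (x_i − x_j)² + (y_i − y_j)². The minimum is 18, attained by the pair ((7, 1), (4, -2)).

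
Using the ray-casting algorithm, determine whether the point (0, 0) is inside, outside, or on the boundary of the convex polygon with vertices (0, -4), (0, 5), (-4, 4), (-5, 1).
The point (0, 0) lies on the polygon boundary

Boundary check: the query satisfies the collinearity and bounding-box conditions for some polygon edge, so it lies exactly on the boundary.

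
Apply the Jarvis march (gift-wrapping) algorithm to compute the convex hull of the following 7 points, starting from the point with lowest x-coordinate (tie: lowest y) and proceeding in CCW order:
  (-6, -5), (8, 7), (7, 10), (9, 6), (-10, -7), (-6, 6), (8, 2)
Hull (CCW) = [(-10, -7), (8, 2), (9, 6), (7, 10), (-6, 6)]

Jarvis march: at each step, from the current hull vertex p, select the next vertex q as the point such that every other point lies strictly to the left of (or on) the directed line p → q. (Equivalently: for every other point r, the cross product (q − p) × (r − p) ≥ 0.)
Starting point (lowest x, tie lowest y): (-10, -7). Wrap until returning to start. Resulting hull: (-10, -7), (8, 2), (9, 6), (7, 10), (-6, 6).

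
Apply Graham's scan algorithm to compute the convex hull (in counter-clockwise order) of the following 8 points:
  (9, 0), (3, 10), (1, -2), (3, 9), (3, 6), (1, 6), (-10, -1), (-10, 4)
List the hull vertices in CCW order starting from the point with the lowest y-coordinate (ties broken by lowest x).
Hull (CCW) = [(1, -2), (9, 0), (3, 10), (-10, 4), (-10, -1)]

Graham scan procedure:
  1. Find the pivot p₀ = point with lowest y (tie → lowest x): (1, -2).
  2. Sort the remaining points by polar angle around p₀.
  3. Walk through sorted points, maintaining a stack; pop the top while the last three entries make a non-left turn (cross product ≤ 0).
  4. Final stack is the convex hull in CCW order: (1, -2), (9, 0), (3, 10), (-10, 4), (-10, -1).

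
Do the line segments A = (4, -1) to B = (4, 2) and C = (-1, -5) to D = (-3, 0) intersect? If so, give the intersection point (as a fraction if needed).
No (intersection of containing lines falls outside at least one segment)

Parametrize and solve: t = -11/2, s = -5/2. At least one of these is outside [0, 1], so the segments do not intersect.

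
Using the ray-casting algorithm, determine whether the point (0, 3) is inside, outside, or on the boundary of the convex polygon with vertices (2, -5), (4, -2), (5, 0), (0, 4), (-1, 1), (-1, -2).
The point (0, 3) lies strictly inside the polygon

Cast a horizontal ray to the right from the query point and count how many polygon edges it crosses (each edge strictly once or zero times, handled with the usual half-open convention). 
Parity of crossings → odd ⇒ inside.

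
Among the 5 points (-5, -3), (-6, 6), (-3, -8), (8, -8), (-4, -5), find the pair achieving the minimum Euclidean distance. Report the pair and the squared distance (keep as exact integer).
Pair = ((-5, -3), (-4, -5)); squared distance = 5

Compute all C(5, 2) = 10 pairwise squared distances (x_i − x_j)² + (y_i − y_j)². The minimum is 5, attained by the pair ((-5, -3), (-4, -5)).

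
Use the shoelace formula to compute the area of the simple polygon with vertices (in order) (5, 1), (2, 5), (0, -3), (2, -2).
Area = 35/2

Shoelace formula: Area = (1/2) |Σ_i (x_i · y_{i+1} − x_{i+1} · y_i)| (indices mod n). Compute each cross term:
  (5)(5) − (2)(1) = 23
  (2)(-3) − (0)(5) = -6
  (0)(-2) − (2)(-3) = 6
  (2)(1) − (5)(-2) = 12
Sum = 35, so (signed) Area = 35/2 = 35/2, |Area| = 35/2.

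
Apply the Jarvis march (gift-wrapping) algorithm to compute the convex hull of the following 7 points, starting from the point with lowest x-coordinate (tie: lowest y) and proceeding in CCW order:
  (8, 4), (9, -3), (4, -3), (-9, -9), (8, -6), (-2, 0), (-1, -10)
Hull (CCW) = [(-9, -9), (-1, -10), (8, -6), (9, -3), (8, 4), (-2, 0)]

Jarvis march: at each step, from the current hull vertex p, select the next vertex q as the point such that every other point lies strictly to the left of (or on) the directed line p → q. (Equivalently: for every other point r, the cross product (q − p) × (r − p) ≥ 0.)
Starting point (lowest x, tie lowest y): (-9, -9). Wrap until returning to start. Resulting hull: (-9, -9), (-1, -10), (8, -6), (9, -3), (8, 4), (-2, 0).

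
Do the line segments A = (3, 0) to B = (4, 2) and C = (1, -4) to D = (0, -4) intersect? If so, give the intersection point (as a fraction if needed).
No (intersection of containing lines falls outside at least one segment)

Parametrize and solve: t = -2, s = 0. At least one of these is outside [0, 1], so the segments do not intersect.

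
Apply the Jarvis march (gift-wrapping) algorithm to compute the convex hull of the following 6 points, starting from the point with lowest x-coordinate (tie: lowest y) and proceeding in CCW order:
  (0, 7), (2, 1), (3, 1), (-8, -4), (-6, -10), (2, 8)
Hull (CCW) = [(-8, -4), (-6, -10), (3, 1), (2, 8), (0, 7)]

Jarvis march: at each step, from the current hull vertex p, select the next vertex q as the point such that every other point lies strictly to the left of (or on) the directed line p → q. (Equivalently: for every other point r, the cross product (q − p) × (r − p) ≥ 0.)
Starting point (lowest x, tie lowest y): (-8, -4). Wrap until returning to start. Resulting hull: (-8, -4), (-6, -10), (3, 1), (2, 8), (0, 7).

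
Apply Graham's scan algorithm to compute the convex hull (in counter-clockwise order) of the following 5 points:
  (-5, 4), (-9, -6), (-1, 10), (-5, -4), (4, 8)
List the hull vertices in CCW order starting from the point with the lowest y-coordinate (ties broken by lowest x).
Hull (CCW) = [(-9, -6), (-5, -4), (4, 8), (-1, 10), (-5, 4)]

Graham scan procedure:
  1. Find the pivot p₀ = point with lowest y (tie → lowest x): (-9, -6).
  2. Sort the remaining points by polar angle around p₀.
  3. Walk through sorted points, maintaining a stack; pop the top while the last three entries make a non-left turn (cross product ≤ 0).
  4. Final stack is the convex hull in CCW order: (-9, -6), (-5, -4), (4, 8), (-1, 10), (-5, 4).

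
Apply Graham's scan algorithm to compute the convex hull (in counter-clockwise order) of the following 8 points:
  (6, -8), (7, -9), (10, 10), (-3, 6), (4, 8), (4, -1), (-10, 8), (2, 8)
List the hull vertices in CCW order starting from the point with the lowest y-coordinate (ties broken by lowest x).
Hull (CCW) = [(7, -9), (10, 10), (-10, 8)]

Graham scan procedure:
  1. Find the pivot p₀ = point with lowest y (tie → lowest x): (7, -9).
  2. Sort the remaining points by polar angle around p₀.
  3. Walk through sorted points, maintaining a stack; pop the top while the last three entries make a non-left turn (cross product ≤ 0).
  4. Final stack is the convex hull in CCW order: (7, -9), (10, 10), (-10, 8).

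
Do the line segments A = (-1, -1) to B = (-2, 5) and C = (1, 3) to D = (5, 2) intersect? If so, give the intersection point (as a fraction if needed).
No (intersection of containing lines falls outside at least one segment)

Parametrize and solve: t = 18/23, s = -16/23. At least one of these is outside [0, 1], so the segments do not intersect.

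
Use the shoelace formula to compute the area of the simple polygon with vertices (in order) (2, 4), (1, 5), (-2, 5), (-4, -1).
Area = 29/2

Shoelace formula: Area = (1/2) |Σ_i (x_i · y_{i+1} − x_{i+1} · y_i)| (indices mod n). Compute each cross term:
  (2)(5) − (1)(4) = 6
  (1)(5) − (-2)(5) = 15
  (-2)(-1) − (-4)(5) = 22
  (-4)(4) − (2)(-1) = -14
Sum = 29, so (signed) Area = 29/2 = 29/2, |Area| = 29/2.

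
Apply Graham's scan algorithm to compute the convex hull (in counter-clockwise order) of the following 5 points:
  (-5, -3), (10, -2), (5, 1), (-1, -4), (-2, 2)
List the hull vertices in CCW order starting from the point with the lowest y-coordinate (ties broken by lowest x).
Hull (CCW) = [(-1, -4), (10, -2), (5, 1), (-2, 2), (-5, -3)]

Graham scan procedure:
  1. Find the pivot p₀ = point with lowest y (tie → lowest x): (-1, -4).
  2. Sort the remaining points by polar angle around p₀.
  3. Walk through sorted points, maintaining a stack; pop the top while the last three entries make a non-left turn (cross product ≤ 0).
  4. Final stack is the convex hull in CCW order: (-1, -4), (10, -2), (5, 1), (-2, 2), (-5, -3).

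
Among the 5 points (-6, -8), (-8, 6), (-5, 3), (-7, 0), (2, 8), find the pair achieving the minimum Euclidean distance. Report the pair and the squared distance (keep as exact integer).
Pair = ((-5, 3), (-7, 0)); squared distance = 13

Compute all C(5, 2) = 10 pairwise squared distances (x_i − x_j)² + (y_i − y_j)². The minimum is 13, attained by the pair ((-5, 3), (-7, 0)).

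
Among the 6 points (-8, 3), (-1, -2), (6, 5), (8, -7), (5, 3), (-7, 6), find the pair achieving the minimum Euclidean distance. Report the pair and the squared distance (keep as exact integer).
Pair = ((6, 5), (5, 3)); squared distance = 5

Compute all C(6, 2) = 15 pairwise squared distances (x_i − x_j)² + (y_i − y_j)². The minimum is 5, attained by the pair ((6, 5), (5, 3)).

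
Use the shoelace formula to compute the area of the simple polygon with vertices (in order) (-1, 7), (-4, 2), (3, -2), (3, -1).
Area = 51/2

Shoelace formula: Area = (1/2) |Σ_i (x_i · y_{i+1} − x_{i+1} · y_i)| (indices mod n). Compute each cross term:
  (-1)(2) − (-4)(7) = 26
  (-4)(-2) − (3)(2) = 2
  (3)(-1) − (3)(-2) = 3
  (3)(7) − (-1)(-1) = 20
Sum = 51, so (signed) Area = 51/2 = 51/2, |Area| = 51/2.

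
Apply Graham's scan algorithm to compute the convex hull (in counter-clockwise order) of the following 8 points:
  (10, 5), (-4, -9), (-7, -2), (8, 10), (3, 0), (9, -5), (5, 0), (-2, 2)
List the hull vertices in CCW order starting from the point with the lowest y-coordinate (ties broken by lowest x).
Hull (CCW) = [(-4, -9), (9, -5), (10, 5), (8, 10), (-7, -2)]

Graham scan procedure:
  1. Find the pivot p₀ = point with lowest y (tie → lowest x): (-4, -9).
  2. Sort the remaining points by polar angle around p₀.
  3. Walk through sorted points, maintaining a stack; pop the top while the last three entries make a non-left turn (cross product ≤ 0).
  4. Final stack is the convex hull in CCW order: (-4, -9), (9, -5), (10, 5), (8, 10), (-7, -2).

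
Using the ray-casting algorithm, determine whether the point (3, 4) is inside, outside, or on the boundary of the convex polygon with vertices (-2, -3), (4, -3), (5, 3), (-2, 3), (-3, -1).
The point (3, 4) lies strictly outside the polygon

Cast a horizontal ray to the right from the query point and count how many polygon edges it crosses (each edge strictly once or zero times, handled with the usual half-open convention). 
Parity of crossings → even ⇒ outside.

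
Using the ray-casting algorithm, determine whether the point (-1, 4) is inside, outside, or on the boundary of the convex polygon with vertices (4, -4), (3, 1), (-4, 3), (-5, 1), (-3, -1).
The point (-1, 4) lies strictly outside the polygon

Cast a horizontal ray to the right from the query point and count how many polygon edges it crosses (each edge strictly once or zero times, handled with the usual half-open convention). 
Parity of crossings → even ⇒ outside.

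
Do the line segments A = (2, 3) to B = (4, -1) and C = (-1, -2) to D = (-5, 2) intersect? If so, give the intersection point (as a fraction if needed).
No (intersection of containing lines falls outside at least one segment)

Parametrize and solve: t = 4, s = -11/4. At least one of these is outside [0, 1], so the segments do not intersect.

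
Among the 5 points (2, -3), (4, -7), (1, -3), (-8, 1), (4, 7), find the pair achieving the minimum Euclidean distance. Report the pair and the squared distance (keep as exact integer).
Pair = ((2, -3), (1, -3)); squared distance = 1

Compute all C(5, 2) = 10 pairwise squared distances (x_i − x_j)² + (y_i − y_j)². The minimum is 1, attained by the pair ((2, -3), (1, -3)).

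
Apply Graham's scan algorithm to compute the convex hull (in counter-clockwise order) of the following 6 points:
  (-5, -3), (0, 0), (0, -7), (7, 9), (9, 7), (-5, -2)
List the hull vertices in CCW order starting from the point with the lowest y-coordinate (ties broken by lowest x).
Hull (CCW) = [(0, -7), (9, 7), (7, 9), (-5, -2), (-5, -3)]

Graham scan procedure:
  1. Find the pivot p₀ = point with lowest y (tie → lowest x): (0, -7).
  2. Sort the remaining points by polar angle around p₀.
  3. Walk through sorted points, maintaining a stack; pop the top while the last three entries make a non-left turn (cross product ≤ 0).
  4. Final stack is the convex hull in CCW order: (0, -7), (9, 7), (7, 9), (-5, -2), (-5, -3).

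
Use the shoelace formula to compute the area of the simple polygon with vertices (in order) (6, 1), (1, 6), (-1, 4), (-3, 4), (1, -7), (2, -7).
Area = 121/2

Shoelace formula: Area = (1/2) |Σ_i (x_i · y_{i+1} − x_{i+1} · y_i)| (indices mod n). Compute each cross term:
  (6)(6) − (1)(1) = 35
  (1)(4) − (-1)(6) = 10
  (-1)(4) − (-3)(4) = 8
  (-3)(-7) − (1)(4) = 17
  (1)(-7) − (2)(-7) = 7
  (2)(1) − (6)(-7) = 44
Sum = 121, so (signed) Area = 121/2 = 121/2, |Area| = 121/2.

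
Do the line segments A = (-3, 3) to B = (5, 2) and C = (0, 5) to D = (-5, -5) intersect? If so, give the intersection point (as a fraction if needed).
Yes; intersection at (-19/17, 47/17) (t = 4/17 on AB, s = 19/85 on CD)

Parametrize AB as A + t(B − A) = (-3 + 8 t, 3 + -1 t) and CD as C + s(D − C) = (0 + -5 s, 5 + -10 s). Solve the linear system for (t, s). Determinant = 85 ≠ 0, so a unique intersection of the containing lines exists. Solution: t = 4/17, s = 19/85 — both in [0, 1], so the segments cross. Intersection point: (-19/17, 47/17).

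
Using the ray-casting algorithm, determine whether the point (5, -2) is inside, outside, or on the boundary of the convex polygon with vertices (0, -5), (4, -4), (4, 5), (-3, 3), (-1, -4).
The point (5, -2) lies strictly outside the polygon

Cast a horizontal ray to the right from the query point and count how many polygon edges it crosses (each edge strictly once or zero times, handled with the usual half-open convention). 
Parity of crossings → even ⇒ outside.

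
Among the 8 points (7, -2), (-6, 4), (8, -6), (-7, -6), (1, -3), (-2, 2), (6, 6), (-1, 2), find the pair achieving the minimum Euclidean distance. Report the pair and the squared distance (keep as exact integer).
Pair = ((-2, 2), (-1, 2)); squared distance = 1

Compute all C(8, 2) = 28 pairwise squared distances (x_i − x_j)² + (y_i − y_j)². The minimum is 1, attained by the pair ((-2, 2), (-1, 2)).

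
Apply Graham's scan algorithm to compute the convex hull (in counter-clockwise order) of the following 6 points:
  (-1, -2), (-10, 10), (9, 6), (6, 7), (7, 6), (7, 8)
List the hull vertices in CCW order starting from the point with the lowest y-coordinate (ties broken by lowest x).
Hull (CCW) = [(-1, -2), (9, 6), (7, 8), (-10, 10)]

Graham scan procedure:
  1. Find the pivot p₀ = point with lowest y (tie → lowest x): (-1, -2).
  2. Sort the remaining points by polar angle around p₀.
  3. Walk through sorted points, maintaining a stack; pop the top while the last three entries make a non-left turn (cross product ≤ 0).
  4. Final stack is the convex hull in CCW order: (-1, -2), (9, 6), (7, 8), (-10, 10).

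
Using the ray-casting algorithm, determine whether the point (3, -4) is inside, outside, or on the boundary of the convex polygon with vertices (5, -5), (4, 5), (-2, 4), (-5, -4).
The point (3, -4) lies strictly inside the polygon

Cast a horizontal ray to the right from the query point and count how many polygon edges it crosses (each edge strictly once or zero times, handled with the usual half-open convention). 
Parity of crossings → odd ⇒ inside.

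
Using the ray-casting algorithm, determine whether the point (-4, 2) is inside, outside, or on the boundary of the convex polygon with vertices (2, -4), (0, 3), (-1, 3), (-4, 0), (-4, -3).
The point (-4, 2) lies strictly outside the polygon

Cast a horizontal ray to the right from the query point and count how many polygon edges it crosses (each edge strictly once or zero times, handled with the usual half-open convention). 
Parity of crossings → even ⇒ outside.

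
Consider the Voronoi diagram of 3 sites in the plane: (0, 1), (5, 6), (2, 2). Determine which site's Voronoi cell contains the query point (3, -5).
Nearest site = (0, 1)

The Voronoi cell of site s contains exactly those query points closer to s than to any other site. Compute squared distances from q = (3, -5) to each site:
  (0 − 3)² + (1 − -5)² = 45
  (2 − 3)² + (2 − -5)² = 50
  (5 − 3)² + (6 − -5)² = 125
Minimum is attained by (0, 1), so q lies in its Voronoi cell.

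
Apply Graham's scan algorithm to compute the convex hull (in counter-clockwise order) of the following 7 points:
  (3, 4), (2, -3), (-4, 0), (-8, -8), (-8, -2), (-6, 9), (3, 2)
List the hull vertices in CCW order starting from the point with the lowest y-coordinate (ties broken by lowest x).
Hull (CCW) = [(-8, -8), (2, -3), (3, 2), (3, 4), (-6, 9), (-8, -2)]

Graham scan procedure:
  1. Find the pivot p₀ = point with lowest y (tie → lowest x): (-8, -8).
  2. Sort the remaining points by polar angle around p₀.
  3. Walk through sorted points, maintaining a stack; pop the top while the last three entries make a non-left turn (cross product ≤ 0).
  4. Final stack is the convex hull in CCW order: (-8, -8), (2, -3), (3, 2), (3, 4), (-6, 9), (-8, -2).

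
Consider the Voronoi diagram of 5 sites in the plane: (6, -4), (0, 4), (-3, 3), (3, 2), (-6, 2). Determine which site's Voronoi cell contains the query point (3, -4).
Nearest site = (6, -4)

The Voronoi cell of site s contains exactly those query points closer to s than to any other site. Compute squared distances from q = (3, -4) to each site:
  (6 − 3)² + (-4 − -4)² = 9
  (3 − 3)² + (2 − -4)² = 36
  (0 − 3)² + (4 − -4)² = 73
  (-3 − 3)² + (3 − -4)² = 85
  (-6 − 3)² + (2 − -4)² = 117
Minimum is attained by (6, -4), so q lies in its Voronoi cell.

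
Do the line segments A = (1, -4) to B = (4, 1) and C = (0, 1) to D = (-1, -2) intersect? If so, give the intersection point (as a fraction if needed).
No (intersection of containing lines falls outside at least one segment)

Parametrize and solve: t = -2, s = 5. At least one of these is outside [0, 1], so the segments do not intersect.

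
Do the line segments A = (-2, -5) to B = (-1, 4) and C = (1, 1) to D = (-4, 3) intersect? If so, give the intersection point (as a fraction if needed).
Yes; intersection at (-58/47, 89/47) (t = 36/47 on AB, s = 21/47 on CD)

Parametrize AB as A + t(B − A) = (-2 + 1 t, -5 + 9 t) and CD as C + s(D − C) = (1 + -5 s, 1 + 2 s). Solve the linear system for (t, s). Determinant = -47 ≠ 0, so a unique intersection of the containing lines exists. Solution: t = 36/47, s = 21/47 — both in [0, 1], so the segments cross. Intersection point: (-58/47, 89/47).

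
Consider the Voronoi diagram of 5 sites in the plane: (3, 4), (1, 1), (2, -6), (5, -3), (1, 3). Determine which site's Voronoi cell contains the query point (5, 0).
Nearest site = (5, -3)

The Voronoi cell of site s contains exactly those query points closer to s than to any other site. Compute squared distances from q = (5, 0) to each site:
  (5 − 5)² + (-3 − 0)² = 9
  (1 − 5)² + (1 − 0)² = 17
  (3 − 5)² + (4 − 0)² = 20
  (1 − 5)² + (3 − 0)² = 25
  (2 − 5)² + (-6 − 0)² = 45
Minimum is attained by (5, -3), so q lies in its Voronoi cell.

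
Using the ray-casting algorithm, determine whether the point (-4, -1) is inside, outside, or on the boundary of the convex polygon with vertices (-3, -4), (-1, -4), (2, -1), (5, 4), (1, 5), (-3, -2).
The point (-4, -1) lies strictly outside the polygon

Cast a horizontal ray to the right from the query point and count how many polygon edges it crosses (each edge strictly once or zero times, handled with the usual half-open convention). 
Parity of crossings → even ⇒ outside.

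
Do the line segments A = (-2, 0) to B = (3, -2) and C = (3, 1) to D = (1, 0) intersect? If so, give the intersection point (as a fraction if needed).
No (intersection of containing lines falls outside at least one segment)

Parametrize and solve: t = 1/3, s = 5/3. At least one of these is outside [0, 1], so the segments do not intersect.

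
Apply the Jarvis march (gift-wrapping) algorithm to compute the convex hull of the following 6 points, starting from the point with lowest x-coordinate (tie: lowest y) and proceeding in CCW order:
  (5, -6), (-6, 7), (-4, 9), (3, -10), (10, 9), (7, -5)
Hull (CCW) = [(-6, 7), (3, -10), (7, -5), (10, 9), (-4, 9)]

Jarvis march: at each step, from the current hull vertex p, select the next vertex q as the point such that every other point lies strictly to the left of (or on) the directed line p → q. (Equivalently: for every other point r, the cross product (q − p) × (r − p) ≥ 0.)
Starting point (lowest x, tie lowest y): (-6, 7). Wrap until returning to start. Resulting hull: (-6, 7), (3, -10), (7, -5), (10, 9), (-4, 9).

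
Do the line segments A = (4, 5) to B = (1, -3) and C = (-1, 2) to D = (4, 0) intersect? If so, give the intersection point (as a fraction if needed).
Yes; intersection at (109/46, 15/23) (t = 25/46 on AB, s = 31/46 on CD)

Parametrize AB as A + t(B − A) = (4 + -3 t, 5 + -8 t) and CD as C + s(D − C) = (-1 + 5 s, 2 + -2 s). Solve the linear system for (t, s). Determinant = -46 ≠ 0, so a unique intersection of the containing lines exists. Solution: t = 25/46, s = 31/46 — both in [0, 1], so the segments cross. Intersection point: (109/46, 15/23).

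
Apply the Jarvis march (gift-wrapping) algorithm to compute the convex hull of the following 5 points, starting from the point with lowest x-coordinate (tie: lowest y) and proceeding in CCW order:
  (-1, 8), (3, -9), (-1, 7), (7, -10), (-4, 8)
Hull (CCW) = [(-4, 8), (3, -9), (7, -10), (-1, 8)]

Jarvis march: at each step, from the current hull vertex p, select the next vertex q as the point such that every other point lies strictly to the left of (or on) the directed line p → q. (Equivalently: for every other point r, the cross product (q − p) × (r − p) ≥ 0.)
Starting point (lowest x, tie lowest y): (-4, 8). Wrap until returning to start. Resulting hull: (-4, 8), (3, -9), (7, -10), (-1, 8).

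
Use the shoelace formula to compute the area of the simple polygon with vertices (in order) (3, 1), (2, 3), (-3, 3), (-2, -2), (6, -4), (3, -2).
Area = 63/2

Shoelace formula: Area = (1/2) |Σ_i (x_i · y_{i+1} − x_{i+1} · y_i)| (indices mod n). Compute each cross term:
  (3)(3) − (2)(1) = 7
  (2)(3) − (-3)(3) = 15
  (-3)(-2) − (-2)(3) = 12
  (-2)(-4) − (6)(-2) = 20
  (6)(-2) − (3)(-4) = 0
  (3)(1) − (3)(-2) = 9
Sum = 63, so (signed) Area = 63/2 = 63/2, |Area| = 63/2.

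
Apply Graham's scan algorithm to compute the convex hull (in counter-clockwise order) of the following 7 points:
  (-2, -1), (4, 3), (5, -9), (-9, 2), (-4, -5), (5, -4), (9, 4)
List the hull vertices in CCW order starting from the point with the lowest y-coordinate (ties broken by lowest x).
Hull (CCW) = [(5, -9), (9, 4), (-9, 2), (-4, -5)]

Graham scan procedure:
  1. Find the pivot p₀ = point with lowest y (tie → lowest x): (5, -9).
  2. Sort the remaining points by polar angle around p₀.
  3. Walk through sorted points, maintaining a stack; pop the top while the last three entries make a non-left turn (cross product ≤ 0).
  4. Final stack is the convex hull in CCW order: (5, -9), (9, 4), (-9, 2), (-4, -5).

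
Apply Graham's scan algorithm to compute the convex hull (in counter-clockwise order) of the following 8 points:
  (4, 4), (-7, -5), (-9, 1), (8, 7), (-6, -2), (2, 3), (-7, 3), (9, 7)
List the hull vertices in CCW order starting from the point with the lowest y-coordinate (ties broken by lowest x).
Hull (CCW) = [(-7, -5), (9, 7), (8, 7), (-7, 3), (-9, 1)]

Graham scan procedure:
  1. Find the pivot p₀ = point with lowest y (tie → lowest x): (-7, -5).
  2. Sort the remaining points by polar angle around p₀.
  3. Walk through sorted points, maintaining a stack; pop the top while the last three entries make a non-left turn (cross product ≤ 0).
  4. Final stack is the convex hull in CCW order: (-7, -5), (9, 7), (8, 7), (-7, 3), (-9, 1).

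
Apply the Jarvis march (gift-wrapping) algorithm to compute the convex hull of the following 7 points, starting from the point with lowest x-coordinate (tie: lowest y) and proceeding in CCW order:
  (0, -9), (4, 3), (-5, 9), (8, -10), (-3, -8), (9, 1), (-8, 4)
Hull (CCW) = [(-8, 4), (-3, -8), (0, -9), (8, -10), (9, 1), (-5, 9)]

Jarvis march: at each step, from the current hull vertex p, select the next vertex q as the point such that every other point lies strictly to the left of (or on) the directed line p → q. (Equivalently: for every other point r, the cross product (q − p) × (r − p) ≥ 0.)
Starting point (lowest x, tie lowest y): (-8, 4). Wrap until returning to start. Resulting hull: (-8, 4), (-3, -8), (0, -9), (8, -10), (9, 1), (-5, 9).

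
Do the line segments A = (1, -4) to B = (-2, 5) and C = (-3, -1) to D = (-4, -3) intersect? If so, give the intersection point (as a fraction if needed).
No (intersection of containing lines falls outside at least one segment)

Parametrize and solve: t = 11/15, s = -9/5. At least one of these is outside [0, 1], so the segments do not intersect.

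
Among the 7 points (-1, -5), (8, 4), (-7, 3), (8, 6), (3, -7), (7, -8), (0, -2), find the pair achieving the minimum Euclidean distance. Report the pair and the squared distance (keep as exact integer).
Pair = ((8, 4), (8, 6)); squared distance = 4

Compute all C(7, 2) = 21 pairwise squared distances (x_i − x_j)² + (y_i − y_j)². The minimum is 4, attained by the pair ((8, 4), (8, 6)).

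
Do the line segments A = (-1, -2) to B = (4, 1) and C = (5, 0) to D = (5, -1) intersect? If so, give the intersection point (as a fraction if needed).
No (intersection of containing lines falls outside at least one segment)

Parametrize and solve: t = 6/5, s = -8/5. At least one of these is outside [0, 1], so the segments do not intersect.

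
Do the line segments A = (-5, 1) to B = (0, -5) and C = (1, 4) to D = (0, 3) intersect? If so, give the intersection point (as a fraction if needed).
No (intersection of containing lines falls outside at least one segment)

Parametrize and solve: t = 3/11, s = 51/11. At least one of these is outside [0, 1], so the segments do not intersect.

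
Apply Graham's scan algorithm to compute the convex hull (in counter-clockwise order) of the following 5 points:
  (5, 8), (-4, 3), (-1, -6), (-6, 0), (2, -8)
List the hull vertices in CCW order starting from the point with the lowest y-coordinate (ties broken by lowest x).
Hull (CCW) = [(2, -8), (5, 8), (-4, 3), (-6, 0), (-1, -6)]

Graham scan procedure:
  1. Find the pivot p₀ = point with lowest y (tie → lowest x): (2, -8).
  2. Sort the remaining points by polar angle around p₀.
  3. Walk through sorted points, maintaining a stack; pop the top while the last three entries make a non-left turn (cross product ≤ 0).
  4. Final stack is the convex hull in CCW order: (2, -8), (5, 8), (-4, 3), (-6, 0), (-1, -6).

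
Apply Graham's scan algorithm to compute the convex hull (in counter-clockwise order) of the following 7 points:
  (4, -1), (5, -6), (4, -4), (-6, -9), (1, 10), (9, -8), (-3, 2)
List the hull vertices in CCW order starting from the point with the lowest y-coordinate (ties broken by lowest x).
Hull (CCW) = [(-6, -9), (9, -8), (1, 10), (-3, 2)]

Graham scan procedure:
  1. Find the pivot p₀ = point with lowest y (tie → lowest x): (-6, -9).
  2. Sort the remaining points by polar angle around p₀.
  3. Walk through sorted points, maintaining a stack; pop the top while the last three entries make a non-left turn (cross product ≤ 0).
  4. Final stack is the convex hull in CCW order: (-6, -9), (9, -8), (1, 10), (-3, 2).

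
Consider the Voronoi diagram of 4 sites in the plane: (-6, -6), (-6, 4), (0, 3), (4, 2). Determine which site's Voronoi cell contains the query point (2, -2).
Nearest site = (4, 2)

The Voronoi cell of site s contains exactly those query points closer to s than to any other site. Compute squared distances from q = (2, -2) to each site:
  (4 − 2)² + (2 − -2)² = 20
  (0 − 2)² + (3 − -2)² = 29
  (-6 − 2)² + (-6 − -2)² = 80
  (-6 − 2)² + (4 − -2)² = 100
Minimum is attained by (4, 2), so q lies in its Voronoi cell.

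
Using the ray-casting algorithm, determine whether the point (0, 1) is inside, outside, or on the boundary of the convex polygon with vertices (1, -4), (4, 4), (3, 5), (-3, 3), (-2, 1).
The point (0, 1) lies strictly inside the polygon

Cast a horizontal ray to the right from the query point and count how many polygon edges it crosses (each edge strictly once or zero times, handled with the usual half-open convention). 
Parity of crossings → odd ⇒ inside.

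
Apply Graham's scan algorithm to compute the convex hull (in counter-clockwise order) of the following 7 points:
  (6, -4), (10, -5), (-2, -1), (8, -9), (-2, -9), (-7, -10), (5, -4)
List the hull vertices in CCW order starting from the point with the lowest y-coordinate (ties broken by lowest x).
Hull (CCW) = [(-7, -10), (8, -9), (10, -5), (-2, -1)]

Graham scan procedure:
  1. Find the pivot p₀ = point with lowest y (tie → lowest x): (-7, -10).
  2. Sort the remaining points by polar angle around p₀.
  3. Walk through sorted points, maintaining a stack; pop the top while the last three entries make a non-left turn (cross product ≤ 0).
  4. Final stack is the convex hull in CCW order: (-7, -10), (8, -9), (10, -5), (-2, -1).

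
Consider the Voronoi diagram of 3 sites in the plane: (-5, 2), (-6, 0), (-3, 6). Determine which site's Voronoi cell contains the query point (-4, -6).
Nearest site = (-6, 0)

The Voronoi cell of site s contains exactly those query points closer to s than to any other site. Compute squared distances from q = (-4, -6) to each site:
  (-6 − -4)² + (0 − -6)² = 40
  (-5 − -4)² + (2 − -6)² = 65
  (-3 − -4)² + (6 − -6)² = 145
Minimum is attained by (-6, 0), so q lies in its Voronoi cell.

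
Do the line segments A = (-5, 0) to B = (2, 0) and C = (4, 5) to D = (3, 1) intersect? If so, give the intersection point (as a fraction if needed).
No (intersection of containing lines falls outside at least one segment)

Parametrize and solve: t = 31/28, s = 5/4. At least one of these is outside [0, 1], so the segments do not intersect.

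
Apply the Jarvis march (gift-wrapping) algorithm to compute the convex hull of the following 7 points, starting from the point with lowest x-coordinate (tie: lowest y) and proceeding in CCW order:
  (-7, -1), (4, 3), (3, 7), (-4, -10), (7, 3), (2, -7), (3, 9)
Hull (CCW) = [(-7, -1), (-4, -10), (2, -7), (7, 3), (3, 9)]

Jarvis march: at each step, from the current hull vertex p, select the next vertex q as the point such that every other point lies strictly to the left of (or on) the directed line p → q. (Equivalently: for every other point r, the cross product (q − p) × (r − p) ≥ 0.)
Starting point (lowest x, tie lowest y): (-7, -1). Wrap until returning to start. Resulting hull: (-7, -1), (-4, -10), (2, -7), (7, 3), (3, 9).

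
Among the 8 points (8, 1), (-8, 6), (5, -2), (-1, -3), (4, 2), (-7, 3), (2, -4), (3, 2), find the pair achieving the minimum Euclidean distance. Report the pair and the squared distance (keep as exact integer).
Pair = ((4, 2), (3, 2)); squared distance = 1

Compute all C(8, 2) = 28 pairwise squared distances (x_i − x_j)² + (y_i − y_j)². The minimum is 1, attained by the pair ((4, 2), (3, 2)).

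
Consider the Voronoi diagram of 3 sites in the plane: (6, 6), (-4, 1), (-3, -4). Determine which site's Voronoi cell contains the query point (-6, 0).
Nearest site = (-4, 1)

The Voronoi cell of site s contains exactly those query points closer to s than to any other site. Compute squared distances from q = (-6, 0) to each site:
  (-4 − -6)² + (1 − 0)² = 5
  (-3 − -6)² + (-4 − 0)² = 25
  (6 − -6)² + (6 − 0)² = 180
Minimum is attained by (-4, 1), so q lies in its Voronoi cell.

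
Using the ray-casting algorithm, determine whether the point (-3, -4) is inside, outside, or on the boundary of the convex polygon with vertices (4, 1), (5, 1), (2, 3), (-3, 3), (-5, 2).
The point (-3, -4) lies strictly outside the polygon

Cast a horizontal ray to the right from the query point and count how many polygon edges it crosses (each edge strictly once or zero times, handled with the usual half-open convention). 
Parity of crossings → even ⇒ outside.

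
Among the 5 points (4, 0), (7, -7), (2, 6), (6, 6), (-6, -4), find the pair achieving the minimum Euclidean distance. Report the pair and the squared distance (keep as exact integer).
Pair = ((2, 6), (6, 6)); squared distance = 16

Compute all C(5, 2) = 10 pairwise squared distances (x_i − x_j)² + (y_i − y_j)². The minimum is 16, attained by the pair ((2, 6), (6, 6)).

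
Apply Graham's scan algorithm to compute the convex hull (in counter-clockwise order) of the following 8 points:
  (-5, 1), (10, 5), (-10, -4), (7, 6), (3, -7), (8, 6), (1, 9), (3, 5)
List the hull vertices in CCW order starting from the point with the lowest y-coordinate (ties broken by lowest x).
Hull (CCW) = [(3, -7), (10, 5), (8, 6), (1, 9), (-10, -4)]

Graham scan procedure:
  1. Find the pivot p₀ = point with lowest y (tie → lowest x): (3, -7).
  2. Sort the remaining points by polar angle around p₀.
  3. Walk through sorted points, maintaining a stack; pop the top while the last three entries make a non-left turn (cross product ≤ 0).
  4. Final stack is the convex hull in CCW order: (3, -7), (10, 5), (8, 6), (1, 9), (-10, -4).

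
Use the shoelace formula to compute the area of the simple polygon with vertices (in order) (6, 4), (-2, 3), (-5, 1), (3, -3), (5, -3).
Area = 95/2

Shoelace formula: Area = (1/2) |Σ_i (x_i · y_{i+1} − x_{i+1} · y_i)| (indices mod n). Compute each cross term:
  (6)(3) − (-2)(4) = 26
  (-2)(1) − (-5)(3) = 13
  (-5)(-3) − (3)(1) = 12
  (3)(-3) − (5)(-3) = 6
  (5)(4) − (6)(-3) = 38
Sum = 95, so (signed) Area = 95/2 = 95/2, |Area| = 95/2.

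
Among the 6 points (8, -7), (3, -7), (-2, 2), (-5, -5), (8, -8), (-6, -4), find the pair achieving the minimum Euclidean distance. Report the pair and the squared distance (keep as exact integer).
Pair = ((8, -7), (8, -8)); squared distance = 1

Compute all C(6, 2) = 15 pairwise squared distances (x_i − x_j)² + (y_i − y_j)². The minimum is 1, attained by the pair ((8, -7), (8, -8)).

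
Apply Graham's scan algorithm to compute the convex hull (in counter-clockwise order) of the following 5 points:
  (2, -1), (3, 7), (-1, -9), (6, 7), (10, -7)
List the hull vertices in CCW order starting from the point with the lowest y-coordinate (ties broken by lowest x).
Hull (CCW) = [(-1, -9), (10, -7), (6, 7), (3, 7)]

Graham scan procedure:
  1. Find the pivot p₀ = point with lowest y (tie → lowest x): (-1, -9).
  2. Sort the remaining points by polar angle around p₀.
  3. Walk through sorted points, maintaining a stack; pop the top while the last three entries make a non-left turn (cross product ≤ 0).
  4. Final stack is the convex hull in CCW order: (-1, -9), (10, -7), (6, 7), (3, 7).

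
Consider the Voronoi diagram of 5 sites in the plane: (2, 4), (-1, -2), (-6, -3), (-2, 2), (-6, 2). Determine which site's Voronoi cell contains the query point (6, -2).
Nearest site = (-1, -2)

The Voronoi cell of site s contains exactly those query points closer to s than to any other site. Compute squared distances from q = (6, -2) to each site:
  (-1 − 6)² + (-2 − -2)² = 49
  (2 − 6)² + (4 − -2)² = 52
  (-2 − 6)² + (2 − -2)² = 80
  (-6 − 6)² + (-3 − -2)² = 145
  (-6 − 6)² + (2 − -2)² = 160
Minimum is attained by (-1, -2), so q lies in its Voronoi cell.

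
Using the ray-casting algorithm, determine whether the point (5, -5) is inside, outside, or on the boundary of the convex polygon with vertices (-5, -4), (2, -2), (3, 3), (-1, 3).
The point (5, -5) lies strictly outside the polygon

Cast a horizontal ray to the right from the query point and count how many polygon edges it crosses (each edge strictly once or zero times, handled with the usual half-open convention). 
Parity of crossings → even ⇒ outside.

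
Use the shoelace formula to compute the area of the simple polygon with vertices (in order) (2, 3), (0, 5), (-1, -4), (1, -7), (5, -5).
Area = 81/2

Shoelace formula: Area = (1/2) |Σ_i (x_i · y_{i+1} − x_{i+1} · y_i)| (indices mod n). Compute each cross term:
  (2)(5) − (0)(3) = 10
  (0)(-4) − (-1)(5) = 5
  (-1)(-7) − (1)(-4) = 11
  (1)(-5) − (5)(-7) = 30
  (5)(3) − (2)(-5) = 25
Sum = 81, so (signed) Area = 81/2 = 81/2, |Area| = 81/2.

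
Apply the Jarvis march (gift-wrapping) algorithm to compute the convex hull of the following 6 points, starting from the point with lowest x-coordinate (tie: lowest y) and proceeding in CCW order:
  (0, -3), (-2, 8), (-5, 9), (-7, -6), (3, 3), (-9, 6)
Hull (CCW) = [(-9, 6), (-7, -6), (0, -3), (3, 3), (-2, 8), (-5, 9)]

Jarvis march: at each step, from the current hull vertex p, select the next vertex q as the point such that every other point lies strictly to the left of (or on) the directed line p → q. (Equivalently: for every other point r, the cross product (q − p) × (r − p) ≥ 0.)
Starting point (lowest x, tie lowest y): (-9, 6). Wrap until returning to start. Resulting hull: (-9, 6), (-7, -6), (0, -3), (3, 3), (-2, 8), (-5, 9).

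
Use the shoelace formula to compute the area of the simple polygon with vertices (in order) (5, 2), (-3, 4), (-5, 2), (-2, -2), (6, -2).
Area = 46

Shoelace formula: Area = (1/2) |Σ_i (x_i · y_{i+1} − x_{i+1} · y_i)| (indices mod n). Compute each cross term:
  (5)(4) − (-3)(2) = 26
  (-3)(2) − (-5)(4) = 14
  (-5)(-2) − (-2)(2) = 14
  (-2)(-2) − (6)(-2) = 16
  (6)(2) − (5)(-2) = 22
Sum = 92, so (signed) Area = 92/2 = 46, |Area| = 46.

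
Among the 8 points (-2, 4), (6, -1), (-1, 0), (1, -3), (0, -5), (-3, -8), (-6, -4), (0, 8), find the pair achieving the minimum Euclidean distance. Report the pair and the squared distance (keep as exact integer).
Pair = ((1, -3), (0, -5)); squared distance = 5

Compute all C(8, 2) = 28 pairwise squared distances (x_i − x_j)² + (y_i − y_j)². The minimum is 5, attained by the pair ((1, -3), (0, -5)).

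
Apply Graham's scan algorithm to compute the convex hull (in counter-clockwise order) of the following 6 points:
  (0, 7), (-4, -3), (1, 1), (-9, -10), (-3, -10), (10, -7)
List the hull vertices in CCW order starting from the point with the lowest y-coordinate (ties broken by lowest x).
Hull (CCW) = [(-9, -10), (-3, -10), (10, -7), (0, 7)]

Graham scan procedure:
  1. Find the pivot p₀ = point with lowest y (tie → lowest x): (-9, -10).
  2. Sort the remaining points by polar angle around p₀.
  3. Walk through sorted points, maintaining a stack; pop the top while the last three entries make a non-left turn (cross product ≤ 0).
  4. Final stack is the convex hull in CCW order: (-9, -10), (-3, -10), (10, -7), (0, 7).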